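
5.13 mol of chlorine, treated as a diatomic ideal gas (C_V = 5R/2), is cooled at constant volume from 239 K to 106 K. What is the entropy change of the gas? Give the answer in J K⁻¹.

At constant volume, ΔS = nC_V ln(T₂/T₁) with C_V = 5R/2 = 20.79 J mol⁻¹ K⁻¹.
ΔS = 5.13 × 20.79 × ln(106/239) = -86.7 J/K.

ΔS = -86.7 J/K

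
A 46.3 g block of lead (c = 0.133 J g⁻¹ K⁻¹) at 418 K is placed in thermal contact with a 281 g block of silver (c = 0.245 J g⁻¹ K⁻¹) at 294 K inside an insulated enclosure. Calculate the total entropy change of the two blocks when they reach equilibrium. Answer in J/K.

ΔS_total = 0.386 J/K

Energy balance: T_f = (m₁c₁T₁ + m₂c₂T₂)/(m₁c₁ + m₂c₂) = 304.18 K.
ΔS₁ = m₁c₁ ln(T_f/T₁) = 6.1579 × ln(304.18/418) = -1.9573 J/K.
ΔS₂ = m₂c₂ ln(T_f/T₂) = 68.845 × ln(304.18/294) = 2.3436 J/K.
ΔS_total = -1.9573 + 2.3436 = 0.386 J/K.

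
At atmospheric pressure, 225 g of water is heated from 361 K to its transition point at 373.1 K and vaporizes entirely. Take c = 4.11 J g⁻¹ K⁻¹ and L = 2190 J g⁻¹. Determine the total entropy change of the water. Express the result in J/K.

Warming step: ΔS₁ = m c ln(T_tr/T_i) = 225 × 4.11 × ln(373.1/361) = 30.49 J/K.
Phase change: ΔS₂ = +mL/T_tr = 225 × 2190 / 373.1 = 1321 J/K.
ΔS_total = (30.49) + (1321) = 1350 J/K.

ΔS = 1350 J/K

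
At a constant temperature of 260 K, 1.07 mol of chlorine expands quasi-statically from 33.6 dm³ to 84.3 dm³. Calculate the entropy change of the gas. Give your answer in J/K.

For an isothermal ideal gas ΔS_gas = nR ln(V₂/V₁) = 1.07 × 8.314 × ln(84.3/33.6) = 8.18 J/K.

ΔS_gas = 8.18 J/K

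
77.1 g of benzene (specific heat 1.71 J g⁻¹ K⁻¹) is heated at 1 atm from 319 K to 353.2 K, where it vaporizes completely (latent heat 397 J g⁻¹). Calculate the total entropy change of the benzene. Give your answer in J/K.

Warming step: ΔS₁ = m c ln(T_tr/T_i) = 77.1 × 1.71 × ln(353.2/319) = 13.43 J/K.
Phase change: ΔS₂ = +mL/T_tr = 77.1 × 397 / 353.2 = 86.66 J/K.
ΔS_total = (13.43) + (86.66) = 100 J/K.

ΔS = 100 J/K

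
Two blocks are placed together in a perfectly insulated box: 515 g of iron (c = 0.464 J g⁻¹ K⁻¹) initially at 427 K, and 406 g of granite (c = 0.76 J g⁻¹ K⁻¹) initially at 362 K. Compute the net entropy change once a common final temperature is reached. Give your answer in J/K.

ΔS_total = 1.85 J/K

Energy balance: T_f = (m₁c₁T₁ + m₂c₂T₂)/(m₁c₁ + m₂c₂) = 390.37 K.
ΔS₁ = m₁c₁ ln(T_f/T₁) = 238.96 × ln(390.37/427) = -21.43 J/K.
ΔS₂ = m₂c₂ ln(T_f/T₂) = 308.56 × ln(390.37/362) = 23.28 J/K.
ΔS_total = -21.43 + 23.28 = 1.85 J/K.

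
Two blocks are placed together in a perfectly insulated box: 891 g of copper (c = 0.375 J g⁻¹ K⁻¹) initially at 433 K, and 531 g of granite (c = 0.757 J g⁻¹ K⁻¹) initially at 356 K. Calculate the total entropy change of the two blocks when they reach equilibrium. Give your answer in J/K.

Energy balance: T_f = (m₁c₁T₁ + m₂c₂T₂)/(m₁c₁ + m₂c₂) = 390.95 K.
ΔS₁ = m₁c₁ ln(T_f/T₁) = 334.125 × ln(390.95/433) = -34.132 J/K.
ΔS₂ = m₂c₂ ln(T_f/T₂) = 401.967 × ln(390.95/356) = 37.645 J/K.
ΔS_total = -34.132 + 37.645 = 3.51 J/K.

ΔS_total = 3.51 J/K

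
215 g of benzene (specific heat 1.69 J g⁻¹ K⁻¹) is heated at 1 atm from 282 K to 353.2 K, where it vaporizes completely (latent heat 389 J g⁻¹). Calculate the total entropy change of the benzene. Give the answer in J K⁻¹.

ΔS = 319 J/K

Warming step: ΔS₁ = m c ln(T_tr/T_i) = 215 × 1.69 × ln(353.2/282) = 81.8 J/K.
Phase change: ΔS₂ = +mL/T_tr = 215 × 389 / 353.2 = 236.8 J/K.
ΔS_total = (81.8) + (236.8) = 319 J/K.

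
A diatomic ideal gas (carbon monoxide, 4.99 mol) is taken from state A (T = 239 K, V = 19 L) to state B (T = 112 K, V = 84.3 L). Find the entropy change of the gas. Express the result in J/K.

Entropy is a state function: ΔS = nC_V ln(T₂/T₁) + nR ln(V₂/V₁), with C_V = 5R/2 = 20.79 J mol⁻¹ K⁻¹ for a diatomic ideal gas.
ΔS = 4.99 × [20.79 × ln(112/239) + 8.314 × ln(84.3/19)] = -16.8 J/K.

ΔS = -16.8 J/K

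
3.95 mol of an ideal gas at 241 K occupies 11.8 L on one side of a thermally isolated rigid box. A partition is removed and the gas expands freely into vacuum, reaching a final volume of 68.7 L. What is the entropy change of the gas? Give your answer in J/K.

For an ideal gas in free expansion Q = 0 and W = 0, so T is unchanged.
Entropy is a state function; using a reversible isothermal path, ΔS_gas = nR ln(V₂/V₁) = 3.95 × 8.314 × ln(68.7/11.8) = 57.9 J/K.

ΔS_gas = 57.9 J/K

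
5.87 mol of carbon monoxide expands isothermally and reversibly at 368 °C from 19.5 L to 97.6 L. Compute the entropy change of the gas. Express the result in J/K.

For an isothermal ideal gas ΔS_gas = nR ln(V₂/V₁) = 5.87 × 8.314 × ln(97.6/19.5) = 78.6 J/K.

ΔS_gas = 78.6 J/K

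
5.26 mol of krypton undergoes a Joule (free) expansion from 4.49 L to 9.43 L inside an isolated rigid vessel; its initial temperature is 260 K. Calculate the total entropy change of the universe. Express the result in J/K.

For an ideal gas in free expansion Q = 0 and W = 0, so T is unchanged.
Entropy is a state function; using a reversible isothermal path, ΔS_gas = nR ln(V₂/V₁) = 5.26 × 8.314 × ln(9.43/4.49) = 32.5 J/K.
The insulated surroundings exchange no heat, so ΔS_surr = 0 and ΔS_universe = ΔS_gas.

ΔS_universe = 32.5 J/K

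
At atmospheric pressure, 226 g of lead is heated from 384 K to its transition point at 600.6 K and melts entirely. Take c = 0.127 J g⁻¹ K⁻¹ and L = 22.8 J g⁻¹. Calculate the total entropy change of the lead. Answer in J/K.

ΔS = 21.4 J/K

Warming step: ΔS₁ = m c ln(T_tr/T_i) = 226 × 0.127 × ln(600.6/384) = 12.84 J/K.
Phase change: ΔS₂ = +mL/T_tr = 226 × 22.8 / 600.6 = 8.579 J/K.
ΔS_total = (12.84) + (8.579) = 21.4 J/K.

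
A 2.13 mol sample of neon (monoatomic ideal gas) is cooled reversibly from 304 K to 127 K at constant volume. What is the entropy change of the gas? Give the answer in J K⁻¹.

ΔS = -23.2 J/K

At constant volume, ΔS = nC_V ln(T₂/T₁) with C_V = 3R/2 = 12.47 J mol⁻¹ K⁻¹.
ΔS = 2.13 × 12.47 × ln(127/304) = -23.2 J/K.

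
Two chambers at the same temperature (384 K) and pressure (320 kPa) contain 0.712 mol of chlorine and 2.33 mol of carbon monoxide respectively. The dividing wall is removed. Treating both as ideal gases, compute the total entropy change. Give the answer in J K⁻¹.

Mole fractions: x_A = 0.712/3.04 = 0.234, x_B = 0.766.
ΔS_mix = −R(n_A ln x_A + n_B ln x_B) = −8.314 × (0.712 ln 0.234 + 2.33 ln 0.766) = 13.8 J/K.

ΔS_mix = 13.8 J/K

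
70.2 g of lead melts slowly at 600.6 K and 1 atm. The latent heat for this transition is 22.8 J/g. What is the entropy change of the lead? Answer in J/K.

Heat absorbed by the substance: Q = mL = 70.2 × 22.8 = 1600.56 J.
At constant T, ΔS = Q_rev/T = 1600.56 / 600.6 = 2.66 J/K.

ΔS = 2.66 J/K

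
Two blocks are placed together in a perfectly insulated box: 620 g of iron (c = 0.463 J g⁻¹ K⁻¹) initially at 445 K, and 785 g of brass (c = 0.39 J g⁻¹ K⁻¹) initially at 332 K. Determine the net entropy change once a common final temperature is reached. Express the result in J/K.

ΔS_total = 6.35 J/K

Energy balance: T_f = (m₁c₁T₁ + m₂c₂T₂)/(m₁c₁ + m₂c₂) = 386.68 K.
ΔS₁ = m₁c₁ ln(T_f/T₁) = 287.06 × ln(386.68/445) = -40.324 J/K.
ΔS₂ = m₂c₂ ln(T_f/T₂) = 306.15 × ln(386.68/332) = 46.678 J/K.
ΔS_total = -40.324 + 46.678 = 6.35 J/K.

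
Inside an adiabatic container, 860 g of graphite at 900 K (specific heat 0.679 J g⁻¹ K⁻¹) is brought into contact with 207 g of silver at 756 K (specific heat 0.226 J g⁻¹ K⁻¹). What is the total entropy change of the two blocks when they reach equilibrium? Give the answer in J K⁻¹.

ΔS_total = 0.627 J/K

Energy balance: T_f = (m₁c₁T₁ + m₂c₂T₂)/(m₁c₁ + m₂c₂) = 889.32 K.
ΔS₁ = m₁c₁ ln(T_f/T₁) = 583.94 × ln(889.32/900) = -6.971 J/K.
ΔS₂ = m₂c₂ ln(T_f/T₂) = 46.782 × ln(889.32/756) = 7.598 J/K.
ΔS_total = -6.971 + 7.598 = 0.627 J/K.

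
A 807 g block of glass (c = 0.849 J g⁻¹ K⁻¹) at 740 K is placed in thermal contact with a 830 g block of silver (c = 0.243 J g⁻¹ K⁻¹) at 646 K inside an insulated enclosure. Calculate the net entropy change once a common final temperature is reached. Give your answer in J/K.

ΔS_total = 1.4 J/K

Energy balance: T_f = (m₁c₁T₁ + m₂c₂T₂)/(m₁c₁ + m₂c₂) = 718.62 K.
ΔS₁ = m₁c₁ ln(T_f/T₁) = 685.143 × ln(718.62/740) = -20.085 J/K.
ΔS₂ = m₂c₂ ln(T_f/T₂) = 201.69 × ln(718.62/646) = 21.487 J/K.
ΔS_total = -20.085 + 21.487 = 1.4 J/K.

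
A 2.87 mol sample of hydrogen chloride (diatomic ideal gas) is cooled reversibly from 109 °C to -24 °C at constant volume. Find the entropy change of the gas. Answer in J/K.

ΔS = -25.5 J/K

In kelvin: T₁ = 382.15 K, T₂ = 249.15 K. At constant volume, ΔS = nC_V ln(T₂/T₁) with C_V = 5R/2 = 20.79 J mol⁻¹ K⁻¹.
ΔS = 2.87 × 20.79 × ln(249.15/382.15) = -25.5 J/K.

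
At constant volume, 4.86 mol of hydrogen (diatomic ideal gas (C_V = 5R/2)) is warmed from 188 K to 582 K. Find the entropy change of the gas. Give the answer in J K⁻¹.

ΔS = 114 J/K

At constant volume, ΔS = nC_V ln(T₂/T₁) with C_V = 5R/2 = 20.79 J mol⁻¹ K⁻¹.
ΔS = 4.86 × 20.79 × ln(582/188) = 114 J/K.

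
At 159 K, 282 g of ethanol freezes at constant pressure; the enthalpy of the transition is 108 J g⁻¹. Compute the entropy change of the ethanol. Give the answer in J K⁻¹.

Heat released by the substance: Q = −mL = −282 × 108 = −30456 J.
At constant T, ΔS = Q_rev/T = −30456 / 159 = -192 J/K.

ΔS = -192 J/K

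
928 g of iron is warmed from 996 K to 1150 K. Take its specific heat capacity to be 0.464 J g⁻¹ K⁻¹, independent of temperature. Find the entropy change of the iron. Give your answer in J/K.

ΔS = ∫dQ_rev/T = m c ln(T₂/T₁) = 928 × 0.464 × ln(1150/996) = 61.9 J/K.

ΔS = 61.9 J/K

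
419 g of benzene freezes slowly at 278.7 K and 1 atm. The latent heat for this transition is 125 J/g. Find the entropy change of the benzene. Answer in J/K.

ΔS = -188 J/K

Heat released by the substance: Q = −mL = −419 × 125 = −52375 J.
At constant T, ΔS = Q_rev/T = −52375 / 278.7 = -188 J/K.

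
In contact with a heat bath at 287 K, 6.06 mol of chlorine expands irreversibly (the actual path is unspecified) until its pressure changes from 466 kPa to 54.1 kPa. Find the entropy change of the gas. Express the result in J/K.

ΔS_gas = 108 J/K

Entropy is a state function, so ΔS_gas depends only on the end states.
For an isothermal ideal gas ΔS_gas = nR ln(P₁/P₂) = 6.06 × 8.314 × ln(466/54.1) = 108 J/K.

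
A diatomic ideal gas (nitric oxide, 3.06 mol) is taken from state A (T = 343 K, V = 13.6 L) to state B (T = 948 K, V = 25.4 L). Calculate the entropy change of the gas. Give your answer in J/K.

ΔS = 80.6 J/K

Entropy is a state function: ΔS = nC_V ln(T₂/T₁) + nR ln(V₂/V₁), with C_V = 5R/2 = 20.79 J mol⁻¹ K⁻¹ for a diatomic ideal gas.
ΔS = 3.06 × [20.79 × ln(948/343) + 8.314 × ln(25.4/13.6)] = 80.6 J/K.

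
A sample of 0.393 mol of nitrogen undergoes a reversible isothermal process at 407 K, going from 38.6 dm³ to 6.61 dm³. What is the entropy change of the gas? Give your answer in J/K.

ΔS_gas = -5.77 J/K

For an isothermal ideal gas ΔS_gas = nR ln(V₂/V₁) = 0.393 × 8.314 × ln(6.61/38.6) = -5.77 J/K.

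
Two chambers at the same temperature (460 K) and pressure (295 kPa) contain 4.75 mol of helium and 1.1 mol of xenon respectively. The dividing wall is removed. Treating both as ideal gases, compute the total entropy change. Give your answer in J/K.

Mole fractions: x_A = 4.75/5.85 = 0.812, x_B = 0.188.
ΔS_mix = −R(n_A ln x_A + n_B ln x_B) = −8.314 × (4.75 ln 0.812 + 1.1 ln 0.188) = 23.5 J/K.

ΔS_mix = 23.5 J/K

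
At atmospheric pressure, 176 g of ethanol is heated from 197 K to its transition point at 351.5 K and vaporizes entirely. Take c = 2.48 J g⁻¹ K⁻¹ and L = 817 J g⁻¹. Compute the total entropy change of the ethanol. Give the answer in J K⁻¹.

ΔS = 662 J/K

Warming step: ΔS₁ = m c ln(T_tr/T_i) = 176 × 2.48 × ln(351.5/197) = 252.7 J/K.
Phase change: ΔS₂ = +mL/T_tr = 176 × 817 / 351.5 = 409.1 J/K.
ΔS_total = (252.7) + (409.1) = 662 J/K.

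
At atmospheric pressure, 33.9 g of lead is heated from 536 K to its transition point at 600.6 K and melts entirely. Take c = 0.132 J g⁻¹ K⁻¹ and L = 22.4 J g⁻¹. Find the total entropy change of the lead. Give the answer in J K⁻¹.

Warming step: ΔS₁ = m c ln(T_tr/T_i) = 33.9 × 0.132 × ln(600.6/536) = 0.5092 J/K.
Phase change: ΔS₂ = +mL/T_tr = 33.9 × 22.4 / 600.6 = 1.264 J/K.
ΔS_total = (0.5092) + (1.264) = 1.77 J/K.

ΔS = 1.77 J/K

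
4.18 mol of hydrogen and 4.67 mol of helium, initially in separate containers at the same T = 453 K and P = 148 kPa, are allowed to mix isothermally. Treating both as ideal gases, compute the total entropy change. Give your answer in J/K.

Mole fractions: x_A = 4.18/8.85 = 0.472, x_B = 0.528.
ΔS_mix = −R(n_A ln x_A + n_B ln x_B) = −8.314 × (4.18 ln 0.472 + 4.67 ln 0.528) = 50.9 J/K.

ΔS_mix = 50.9 J/K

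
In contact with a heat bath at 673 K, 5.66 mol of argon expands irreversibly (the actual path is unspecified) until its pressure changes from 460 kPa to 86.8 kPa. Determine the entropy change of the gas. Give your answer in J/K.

ΔS_gas = 78.5 J/K

Entropy is a state function, so ΔS_gas depends only on the end states.
For an isothermal ideal gas ΔS_gas = nR ln(P₁/P₂) = 5.66 × 8.314 × ln(460/86.8) = 78.5 J/K.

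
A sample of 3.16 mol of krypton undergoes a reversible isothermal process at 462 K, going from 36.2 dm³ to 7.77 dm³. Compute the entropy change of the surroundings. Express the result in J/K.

ΔS_surr = 40.4 J/K

For an isothermal ideal gas ΔS_gas = nR ln(V₂/V₁) = 3.16 × 8.314 × ln(7.77/36.2) = -40.4 J/K.
The process is reversible, so ΔS_surr = −ΔS_gas = 40.4 J/K and ΔS_universe = 0.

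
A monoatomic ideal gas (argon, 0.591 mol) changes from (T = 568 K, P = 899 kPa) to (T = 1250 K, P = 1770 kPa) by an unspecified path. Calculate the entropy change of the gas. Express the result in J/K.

ΔS = 6.36 J/K

ΔS = nC_p ln(T₂/T₁) − nR ln(P₂/P₁), with C_p = 5R/2 = 20.79 J mol⁻¹ K⁻¹ for a monoatomic ideal gas.
ΔS = 0.591 × [20.79 × ln(1250/568) − 8.314 × ln(1770/899)] = 6.36 J/K.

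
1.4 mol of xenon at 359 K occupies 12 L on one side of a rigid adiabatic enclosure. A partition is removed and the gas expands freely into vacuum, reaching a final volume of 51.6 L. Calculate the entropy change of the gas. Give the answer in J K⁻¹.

No heat is exchanged and no work is done, so the ideal-gas temperature stays constant.
Entropy is a state function; using a reversible isothermal path, ΔS_gas = nR ln(V₂/V₁) = 1.4 × 8.314 × ln(51.6/12) = 17 J/K.

ΔS_gas = 17 J/K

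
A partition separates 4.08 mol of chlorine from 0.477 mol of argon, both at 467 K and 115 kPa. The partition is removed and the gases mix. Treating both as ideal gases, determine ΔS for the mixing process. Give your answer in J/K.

Mole fractions: x_A = 4.08/4.56 = 0.895, x_B = 0.105.
ΔS_mix = −R(n_A ln x_A + n_B ln x_B) = −8.314 × (4.08 ln 0.895 + 0.477 ln 0.105) = 12.7 J/K.

ΔS_mix = 12.7 J/K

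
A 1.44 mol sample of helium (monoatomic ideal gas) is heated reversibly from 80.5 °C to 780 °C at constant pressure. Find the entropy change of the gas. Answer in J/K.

ΔS = 32.7 J/K

In kelvin: T₁ = 353.65 K, T₂ = 1053.15 K. At constant pressure, ΔS = nC_p ln(T₂/T₁) with C_p = 5R/2 = 20.79 J mol⁻¹ K⁻¹.
ΔS = 1.44 × 20.79 × ln(1053.15/353.65) = 32.7 J/K.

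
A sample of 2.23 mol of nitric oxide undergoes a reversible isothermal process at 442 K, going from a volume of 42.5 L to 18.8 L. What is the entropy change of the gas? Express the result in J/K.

For an isothermal ideal gas ΔS_gas = nR ln(V₂/V₁) = 2.23 × 8.314 × ln(18.8/42.5) = -15.1 J/K.

ΔS_gas = -15.1 J/K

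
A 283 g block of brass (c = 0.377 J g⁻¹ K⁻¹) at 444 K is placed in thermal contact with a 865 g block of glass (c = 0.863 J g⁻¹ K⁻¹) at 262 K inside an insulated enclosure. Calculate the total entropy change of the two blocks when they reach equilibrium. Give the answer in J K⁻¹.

ΔS_total = 14.8 J/K

Energy balance: T_f = (m₁c₁T₁ + m₂c₂T₂)/(m₁c₁ + m₂c₂) = 284.76 K.
ΔS₁ = m₁c₁ ln(T_f/T₁) = 106.691 × ln(284.76/444) = -47.39 J/K.
ΔS₂ = m₂c₂ ln(T_f/T₂) = 746.495 × ln(284.76/262) = 62.18 J/K.
ΔS_total = -47.39 + 62.18 = 14.8 J/K.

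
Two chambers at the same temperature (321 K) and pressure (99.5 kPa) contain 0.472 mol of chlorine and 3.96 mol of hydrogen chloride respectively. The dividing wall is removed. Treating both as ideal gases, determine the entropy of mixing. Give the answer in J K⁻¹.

Mole fractions: x_A = 0.472/4.43 = 0.106, x_B = 0.894.
ΔS_mix = −R(n_A ln x_A + n_B ln x_B) = −8.314 × (0.472 ln 0.106 + 3.96 ln 0.894) = 12.5 J/K.

ΔS_mix = 12.5 J/K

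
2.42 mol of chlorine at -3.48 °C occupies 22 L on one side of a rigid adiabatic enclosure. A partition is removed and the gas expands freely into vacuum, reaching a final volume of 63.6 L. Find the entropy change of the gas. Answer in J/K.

No heat is exchanged and no work is done, so the ideal-gas temperature stays constant.
Entropy is a state function; using a reversible isothermal path, ΔS_gas = nR ln(V₂/V₁) = 2.42 × 8.314 × ln(63.6/22) = 21.4 J/K.

ΔS_gas = 21.4 J/K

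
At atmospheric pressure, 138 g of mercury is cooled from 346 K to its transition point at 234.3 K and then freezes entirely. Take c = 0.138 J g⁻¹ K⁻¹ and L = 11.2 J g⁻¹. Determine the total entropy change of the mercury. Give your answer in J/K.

Cooling step: ΔS₁ = m c ln(T_tr/T_i) = 138 × 0.138 × ln(234.3/346) = -7.424 J/K.
Phase change: ΔS₂ = −mL/T_tr = −138 × 11.2 / 234.3 = -6.597 J/K.
ΔS_total = (-7.424) + (-6.597) = -14 J/K.

ΔS = -14 J/K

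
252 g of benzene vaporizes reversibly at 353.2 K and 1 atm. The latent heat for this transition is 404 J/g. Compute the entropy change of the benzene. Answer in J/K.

ΔS = 288 J/K

Heat absorbed by the substance: Q = mL = 252 × 404 = 101808 J.
At constant T, ΔS = Q_rev/T = 101808 / 353.2 = 288 J/K.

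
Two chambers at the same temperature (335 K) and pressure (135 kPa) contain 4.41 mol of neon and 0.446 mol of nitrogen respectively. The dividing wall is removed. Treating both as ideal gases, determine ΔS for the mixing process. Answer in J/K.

Mole fractions: x_A = 4.41/4.86 = 0.908, x_B = 0.0918.
ΔS_mix = −R(n_A ln x_A + n_B ln x_B) = −8.314 × (4.41 ln 0.908 + 0.446 ln 0.0918) = 12.4 J/K.

ΔS_mix = 12.4 J/K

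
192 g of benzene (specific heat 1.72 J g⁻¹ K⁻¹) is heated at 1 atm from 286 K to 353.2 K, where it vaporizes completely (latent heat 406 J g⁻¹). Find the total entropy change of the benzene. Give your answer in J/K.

ΔS = 290 J/K

Warming step: ΔS₁ = m c ln(T_tr/T_i) = 192 × 1.72 × ln(353.2/286) = 69.69 J/K.
Phase change: ΔS₂ = +mL/T_tr = 192 × 406 / 353.2 = 220.7 J/K.
ΔS_total = (69.69) + (220.7) = 290 J/K.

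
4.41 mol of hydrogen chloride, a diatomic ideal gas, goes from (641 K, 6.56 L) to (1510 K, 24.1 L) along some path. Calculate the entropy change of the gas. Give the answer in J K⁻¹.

ΔS = 126 J/K

Entropy is a state function: ΔS = nC_V ln(T₂/T₁) + nR ln(V₂/V₁), with C_V = 5R/2 = 20.79 J mol⁻¹ K⁻¹ for a diatomic ideal gas.
ΔS = 4.41 × [20.79 × ln(1510/641) + 8.314 × ln(24.1/6.56)] = 126 J/K.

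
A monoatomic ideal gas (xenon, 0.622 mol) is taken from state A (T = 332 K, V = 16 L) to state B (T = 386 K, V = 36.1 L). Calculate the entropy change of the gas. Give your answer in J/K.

ΔS = 5.38 J/K

Entropy is a state function: ΔS = nC_V ln(T₂/T₁) + nR ln(V₂/V₁), with C_V = 3R/2 = 12.47 J mol⁻¹ K⁻¹ for a monoatomic ideal gas.
ΔS = 0.622 × [12.47 × ln(386/332) + 8.314 × ln(36.1/16)] = 5.38 J/K.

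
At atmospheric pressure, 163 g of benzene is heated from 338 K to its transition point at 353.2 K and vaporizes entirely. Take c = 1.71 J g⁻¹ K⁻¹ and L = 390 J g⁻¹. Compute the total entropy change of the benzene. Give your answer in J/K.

ΔS = 192 J/K

Warming step: ΔS₁ = m c ln(T_tr/T_i) = 163 × 1.71 × ln(353.2/338) = 12.26 J/K.
Phase change: ΔS₂ = +mL/T_tr = 163 × 390 / 353.2 = 180 J/K.
ΔS_total = (12.26) + (180) = 192 J/K.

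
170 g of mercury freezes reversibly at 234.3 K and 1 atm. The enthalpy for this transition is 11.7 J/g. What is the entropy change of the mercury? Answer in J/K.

Heat released by the substance: Q = −mL = −170 × 11.7 = −1989 J.
At constant T, ΔS = Q_rev/T = −1989 / 234.3 = -8.49 J/K.

ΔS = -8.49 J/K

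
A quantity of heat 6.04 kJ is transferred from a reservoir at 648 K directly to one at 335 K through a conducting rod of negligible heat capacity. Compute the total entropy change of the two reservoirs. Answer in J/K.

ΔS_total = 8.71 J/K

ΔS_hot = −Q/T_H = −6040/648 = -9.321 J/K and ΔS_cold = +Q/T_C = 6040/335 = 18.03 J/K.
ΔS_total = -9.321 + 18.03 = 8.71 J/K, positive as the second law requires.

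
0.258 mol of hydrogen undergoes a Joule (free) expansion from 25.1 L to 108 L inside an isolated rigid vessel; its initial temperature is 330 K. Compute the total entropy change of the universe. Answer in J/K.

ΔS_universe = 3.13 J/K

No heat is exchanged and no work is done, so the ideal-gas temperature stays constant.
Entropy is a state function; using a reversible isothermal path, ΔS_gas = nR ln(V₂/V₁) = 0.258 × 8.314 × ln(108/25.1) = 3.13 J/K.
The insulated surroundings exchange no heat, so ΔS_surr = 0 and ΔS_universe = ΔS_gas.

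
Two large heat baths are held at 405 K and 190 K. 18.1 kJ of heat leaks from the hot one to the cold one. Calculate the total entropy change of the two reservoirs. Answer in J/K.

ΔS_total = 50.6 J/K

ΔS_hot = −Q/T_H = −18100/405 = -44.69 J/K and ΔS_cold = +Q/T_C = 18100/190 = 95.26 J/K.
ΔS_total = -44.69 + 95.26 = 50.6 J/K, positive as the second law requires.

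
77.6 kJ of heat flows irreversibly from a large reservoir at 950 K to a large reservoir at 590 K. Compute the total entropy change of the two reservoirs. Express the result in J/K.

ΔS_total = 49.8 J/K

ΔS_hot = −Q/T_H = −77600/950 = -81.68 J/K and ΔS_cold = +Q/T_C = 77600/590 = 131.5 J/K.
ΔS_total = -81.68 + 131.5 = 49.8 J/K, positive as the second law requires.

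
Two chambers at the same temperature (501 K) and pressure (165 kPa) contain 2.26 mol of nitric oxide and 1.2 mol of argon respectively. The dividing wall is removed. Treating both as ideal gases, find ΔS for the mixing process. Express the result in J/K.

ΔS_mix = 18.6 J/K

Mole fractions: x_A = 2.26/3.46 = 0.653, x_B = 0.347.
ΔS_mix = −R(n_A ln x_A + n_B ln x_B) = −8.314 × (2.26 ln 0.653 + 1.2 ln 0.347) = 18.6 J/K.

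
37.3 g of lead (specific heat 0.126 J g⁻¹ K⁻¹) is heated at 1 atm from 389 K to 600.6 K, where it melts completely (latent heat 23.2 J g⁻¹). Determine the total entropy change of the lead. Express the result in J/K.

Warming step: ΔS₁ = m c ln(T_tr/T_i) = 37.3 × 0.126 × ln(600.6/389) = 2.041 J/K.
Phase change: ΔS₂ = +mL/T_tr = 37.3 × 23.2 / 600.6 = 1.441 J/K.
ΔS_total = (2.041) + (1.441) = 3.48 J/K.

ΔS = 3.48 J/K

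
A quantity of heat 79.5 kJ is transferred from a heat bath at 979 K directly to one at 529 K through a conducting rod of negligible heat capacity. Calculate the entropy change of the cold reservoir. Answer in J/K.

The cold reservoir gains heat Q, so ΔS_cold = +Q/T_C = 79500/529 = 150 J/K.

ΔS_cold = 150 J/K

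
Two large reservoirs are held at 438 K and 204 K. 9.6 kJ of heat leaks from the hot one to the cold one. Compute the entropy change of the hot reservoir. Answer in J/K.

ΔS_hot = -21.9 J/K

The hot reservoir loses heat Q, so ΔS_hot = −Q/T_H = −9600/438 = -21.9 J/K.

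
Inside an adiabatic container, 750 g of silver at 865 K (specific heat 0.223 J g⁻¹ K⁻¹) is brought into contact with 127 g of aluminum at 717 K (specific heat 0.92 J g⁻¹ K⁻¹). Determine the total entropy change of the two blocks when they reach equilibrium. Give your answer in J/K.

Energy balance: T_f = (m₁c₁T₁ + m₂c₂T₂)/(m₁c₁ + m₂c₂) = 804.13 K.
ΔS₁ = m₁c₁ ln(T_f/T₁) = 167.25 × ln(804.13/865) = -12.2 J/K.
ΔS₂ = m₂c₂ ln(T_f/T₂) = 116.84 × ln(804.13/717) = 13.4 J/K.
ΔS_total = -12.2 + 13.4 = 1.2 J/K.

ΔS_total = 1.2 J/K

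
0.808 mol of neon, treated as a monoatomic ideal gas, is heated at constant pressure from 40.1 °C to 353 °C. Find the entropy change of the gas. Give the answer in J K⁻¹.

ΔS = 11.6 J/K

In kelvin: T₁ = 313.25 K, T₂ = 626.15 K. At constant pressure, ΔS = nC_p ln(T₂/T₁) with C_p = 5R/2 = 20.79 J mol⁻¹ K⁻¹.
ΔS = 0.808 × 20.79 × ln(626.15/313.25) = 11.6 J/K.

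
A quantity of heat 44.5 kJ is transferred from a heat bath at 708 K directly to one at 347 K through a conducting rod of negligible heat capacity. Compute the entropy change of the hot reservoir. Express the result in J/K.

ΔS_hot = -62.9 J/K

The hot reservoir loses heat Q, so ΔS_hot = −Q/T_H = −44500/708 = -62.9 J/K.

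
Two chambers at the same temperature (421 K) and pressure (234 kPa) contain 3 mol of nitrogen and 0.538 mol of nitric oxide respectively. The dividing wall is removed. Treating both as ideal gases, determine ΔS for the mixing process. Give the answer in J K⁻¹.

Mole fractions: x_A = 3/3.54 = 0.848, x_B = 0.152.
ΔS_mix = −R(n_A ln x_A + n_B ln x_B) = −8.314 × (3 ln 0.848 + 0.538 ln 0.152) = 12.5 J/K.

ΔS_mix = 12.5 J/K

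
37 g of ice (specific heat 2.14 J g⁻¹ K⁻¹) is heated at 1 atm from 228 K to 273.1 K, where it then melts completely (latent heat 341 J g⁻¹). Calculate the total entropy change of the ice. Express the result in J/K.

Warming step: ΔS₁ = m c ln(T_tr/T_i) = 37 × 2.14 × ln(273.1/228) = 14.29 J/K.
Phase change: ΔS₂ = +mL/T_tr = 37 × 341 / 273.1 = 46.2 J/K.
ΔS_total = (14.29) + (46.2) = 60.5 J/K.

ΔS = 60.5 J/K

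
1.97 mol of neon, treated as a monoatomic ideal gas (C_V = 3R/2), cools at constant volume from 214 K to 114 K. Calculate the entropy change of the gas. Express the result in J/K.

ΔS = -15.5 J/K

At constant volume, ΔS = nC_V ln(T₂/T₁) with C_V = 3R/2 = 12.47 J mol⁻¹ K⁻¹.
ΔS = 1.97 × 12.47 × ln(114/214) = -15.5 J/K.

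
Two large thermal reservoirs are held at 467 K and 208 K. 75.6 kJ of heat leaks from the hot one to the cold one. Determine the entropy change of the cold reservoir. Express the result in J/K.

ΔS_cold = 363 J/K

The cold reservoir gains heat Q, so ΔS_cold = +Q/T_C = 75600/208 = 363 J/K.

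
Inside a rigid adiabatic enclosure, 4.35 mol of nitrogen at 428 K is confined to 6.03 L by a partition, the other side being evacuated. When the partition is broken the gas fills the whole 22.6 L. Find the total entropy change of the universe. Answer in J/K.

No heat is exchanged and no work is done, so the ideal-gas temperature stays constant.
Entropy is a state function; using a reversible isothermal path, ΔS_gas = nR ln(V₂/V₁) = 4.35 × 8.314 × ln(22.6/6.03) = 47.8 J/K.
The insulated surroundings exchange no heat, so ΔS_surr = 0 and ΔS_universe = ΔS_gas.

ΔS_universe = 47.8 J/K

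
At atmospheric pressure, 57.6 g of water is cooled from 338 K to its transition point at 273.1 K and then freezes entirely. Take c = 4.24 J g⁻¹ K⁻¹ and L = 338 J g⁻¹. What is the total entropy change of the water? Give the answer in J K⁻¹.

Cooling step: ΔS₁ = m c ln(T_tr/T_i) = 57.6 × 4.24 × ln(273.1/338) = -52.07 J/K.
Phase change: ΔS₂ = −mL/T_tr = −57.6 × 338 / 273.1 = -71.29 J/K.
ΔS_total = (-52.07) + (-71.29) = -123 J/K.

ΔS = -123 J/K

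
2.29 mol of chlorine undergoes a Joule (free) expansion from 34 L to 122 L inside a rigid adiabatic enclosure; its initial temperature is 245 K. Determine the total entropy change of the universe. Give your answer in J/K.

ΔS_universe = 24.3 J/K

No heat is exchanged and no work is done, so the ideal-gas temperature stays constant.
Entropy is a state function; using a reversible isothermal path, ΔS_gas = nR ln(V₂/V₁) = 2.29 × 8.314 × ln(122/34) = 24.3 J/K.
The insulated surroundings exchange no heat, so ΔS_surr = 0 and ΔS_universe = ΔS_gas.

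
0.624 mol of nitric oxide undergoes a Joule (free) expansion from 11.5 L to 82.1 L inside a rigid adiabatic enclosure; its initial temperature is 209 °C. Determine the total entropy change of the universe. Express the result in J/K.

ΔS_universe = 10.2 J/K

No heat is exchanged and no work is done, so the ideal-gas temperature stays constant.
Entropy is a state function; using a reversible isothermal path, ΔS_gas = nR ln(V₂/V₁) = 0.624 × 8.314 × ln(82.1/11.5) = 10.2 J/K.
The insulated surroundings exchange no heat, so ΔS_surr = 0 and ΔS_universe = ΔS_gas.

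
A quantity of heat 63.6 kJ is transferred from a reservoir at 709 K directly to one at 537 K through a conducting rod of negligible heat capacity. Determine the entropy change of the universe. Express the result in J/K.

ΔS_hot = −Q/T_H = −63600/709 = -89.7 J/K and ΔS_cold = +Q/T_C = 63600/537 = 118.4 J/K.
ΔS_total = -89.7 + 118.4 = 28.7 J/K, positive as the second law requires.

ΔS_total = 28.7 J/K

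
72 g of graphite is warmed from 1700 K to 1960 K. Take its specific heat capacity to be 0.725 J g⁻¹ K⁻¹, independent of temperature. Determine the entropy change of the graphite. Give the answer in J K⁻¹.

ΔS = 7.43 J/K

ΔS = ∫dQ_rev/T = m c ln(T₂/T₁) = 72 × 0.725 × ln(1960/1700) = 7.43 J/K.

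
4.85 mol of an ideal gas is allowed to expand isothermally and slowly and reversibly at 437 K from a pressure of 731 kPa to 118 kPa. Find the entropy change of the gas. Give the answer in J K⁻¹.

ΔS_gas = 73.5 J/K

For an isothermal ideal gas ΔS_gas = nR ln(P₁/P₂) = 4.85 × 8.314 × ln(731/118) = 73.5 J/K.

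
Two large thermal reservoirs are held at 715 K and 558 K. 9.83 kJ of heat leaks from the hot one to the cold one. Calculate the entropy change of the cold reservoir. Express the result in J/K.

ΔS_cold = 17.6 J/K

The cold reservoir gains heat Q, so ΔS_cold = +Q/T_C = 9830/558 = 17.6 J/K.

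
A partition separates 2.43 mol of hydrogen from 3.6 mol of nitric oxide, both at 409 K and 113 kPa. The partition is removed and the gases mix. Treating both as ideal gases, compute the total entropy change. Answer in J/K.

Mole fractions: x_A = 2.43/6.03 = 0.403, x_B = 0.597.
ΔS_mix = −R(n_A ln x_A + n_B ln x_B) = −8.314 × (2.43 ln 0.403 + 3.6 ln 0.597) = 33.8 J/K.

ΔS_mix = 33.8 J/K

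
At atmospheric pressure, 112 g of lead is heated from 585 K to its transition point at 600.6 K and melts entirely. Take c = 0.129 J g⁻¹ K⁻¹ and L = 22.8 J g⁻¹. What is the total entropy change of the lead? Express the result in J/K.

ΔS = 4.63 J/K

Warming step: ΔS₁ = m c ln(T_tr/T_i) = 112 × 0.129 × ln(600.6/585) = 0.3802 J/K.
Phase change: ΔS₂ = +mL/T_tr = 112 × 22.8 / 600.6 = 4.252 J/K.
ΔS_total = (0.3802) + (4.252) = 4.63 J/K.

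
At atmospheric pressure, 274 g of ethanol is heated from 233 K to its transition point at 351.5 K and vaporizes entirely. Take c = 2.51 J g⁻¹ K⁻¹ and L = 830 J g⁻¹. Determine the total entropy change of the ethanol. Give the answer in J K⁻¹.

ΔS = 930 J/K

Warming step: ΔS₁ = m c ln(T_tr/T_i) = 274 × 2.51 × ln(351.5/233) = 282.8 J/K.
Phase change: ΔS₂ = +mL/T_tr = 274 × 830 / 351.5 = 647 J/K.
ΔS_total = (282.8) + (647) = 930 J/K.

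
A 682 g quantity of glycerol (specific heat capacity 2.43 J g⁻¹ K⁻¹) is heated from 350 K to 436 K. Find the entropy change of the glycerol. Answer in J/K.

ΔS = ∫dQ_rev/T = m c ln(T₂/T₁) = 682 × 2.43 × ln(436/350) = 364 J/K.

ΔS = 364 J/K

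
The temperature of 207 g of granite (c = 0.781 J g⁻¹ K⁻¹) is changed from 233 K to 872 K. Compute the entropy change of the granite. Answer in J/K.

ΔS = ∫dQ_rev/T = m c ln(T₂/T₁) = 207 × 0.781 × ln(872/233) = 213 J/K.

ΔS = 213 J/K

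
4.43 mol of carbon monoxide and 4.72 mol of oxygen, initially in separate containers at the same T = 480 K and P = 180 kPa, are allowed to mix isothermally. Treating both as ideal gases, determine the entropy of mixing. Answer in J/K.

ΔS_mix = 52.7 J/K

Mole fractions: x_A = 4.43/9.15 = 0.484, x_B = 0.516.
ΔS_mix = −R(n_A ln x_A + n_B ln x_B) = −8.314 × (4.43 ln 0.484 + 4.72 ln 0.516) = 52.7 J/K.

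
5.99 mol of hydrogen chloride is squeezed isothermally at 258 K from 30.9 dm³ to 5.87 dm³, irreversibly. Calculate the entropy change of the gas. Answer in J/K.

Entropy is a state function, so ΔS_gas depends only on the end states.
For an isothermal ideal gas ΔS_gas = nR ln(V₂/V₁) = 5.99 × 8.314 × ln(5.87/30.9) = -82.7 J/K.

ΔS_gas = -82.7 J/K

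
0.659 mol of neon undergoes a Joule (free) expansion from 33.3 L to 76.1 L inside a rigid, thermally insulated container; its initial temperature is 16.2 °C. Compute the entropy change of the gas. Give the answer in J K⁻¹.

ΔS_gas = 4.53 J/K

No heat is exchanged and no work is done, so the ideal-gas temperature stays constant.
Entropy is a state function; using a reversible isothermal path, ΔS_gas = nR ln(V₂/V₁) = 0.659 × 8.314 × ln(76.1/33.3) = 4.53 J/K.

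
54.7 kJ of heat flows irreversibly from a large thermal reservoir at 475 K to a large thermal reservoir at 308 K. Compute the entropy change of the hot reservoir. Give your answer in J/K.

ΔS_hot = -115 J/K

The hot reservoir loses heat Q, so ΔS_hot = −Q/T_H = −54700/475 = -115 J/K.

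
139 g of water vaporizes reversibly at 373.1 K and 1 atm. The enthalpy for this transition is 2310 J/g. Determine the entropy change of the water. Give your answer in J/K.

ΔS = 861 J/K

Heat absorbed by the substance: Q = mL = 139 × 2310 = 321090 J.
At constant T, ΔS = Q_rev/T = 321090 / 373.1 = 861 J/K.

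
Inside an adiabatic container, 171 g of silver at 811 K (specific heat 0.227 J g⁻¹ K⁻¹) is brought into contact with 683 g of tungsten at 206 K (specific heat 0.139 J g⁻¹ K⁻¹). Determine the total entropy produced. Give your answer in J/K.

ΔS_total = 29.3 J/K

Energy balance: T_f = (m₁c₁T₁ + m₂c₂T₂)/(m₁c₁ + m₂c₂) = 381.58 K.
ΔS₁ = m₁c₁ ln(T_f/T₁) = 38.817 × ln(381.58/811) = -29.27 J/K.
ΔS₂ = m₂c₂ ln(T_f/T₂) = 94.937 × ln(381.58/206) = 58.52 J/K.
ΔS_total = -29.27 + 58.52 = 29.3 J/K.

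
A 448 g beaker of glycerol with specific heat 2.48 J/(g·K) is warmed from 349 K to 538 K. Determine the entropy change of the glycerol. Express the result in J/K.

ΔS = 481 J/K

ΔS = ∫dQ_rev/T = m c ln(T₂/T₁) = 448 × 2.48 × ln(538/349) = 481 J/K.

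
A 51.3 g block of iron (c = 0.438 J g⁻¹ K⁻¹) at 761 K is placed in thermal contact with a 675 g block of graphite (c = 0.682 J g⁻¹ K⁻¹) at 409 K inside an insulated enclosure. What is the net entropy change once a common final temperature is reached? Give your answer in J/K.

Energy balance: T_f = (m₁c₁T₁ + m₂c₂T₂)/(m₁c₁ + m₂c₂) = 425.38 K.
ΔS₁ = m₁c₁ ln(T_f/T₁) = 22.4694 × ln(425.38/761) = -13.07 J/K.
ΔS₂ = m₂c₂ ln(T_f/T₂) = 460.35 × ln(425.38/409) = 18.08 J/K.
ΔS_total = -13.07 + 18.08 = 5.01 J/K.

ΔS_total = 5.01 J/K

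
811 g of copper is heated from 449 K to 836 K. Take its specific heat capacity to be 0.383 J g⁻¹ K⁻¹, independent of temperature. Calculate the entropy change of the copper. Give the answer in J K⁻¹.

ΔS = 193 J/K

ΔS = ∫dQ_rev/T = m c ln(T₂/T₁) = 811 × 0.383 × ln(836/449) = 193 J/K.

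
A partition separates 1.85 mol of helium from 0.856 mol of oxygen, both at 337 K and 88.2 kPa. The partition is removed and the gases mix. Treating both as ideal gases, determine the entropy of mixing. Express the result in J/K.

Mole fractions: x_A = 1.85/2.71 = 0.684, x_B = 0.316.
ΔS_mix = −R(n_A ln x_A + n_B ln x_B) = −8.314 × (1.85 ln 0.684 + 0.856 ln 0.316) = 14 J/K.

ΔS_mix = 14 J/K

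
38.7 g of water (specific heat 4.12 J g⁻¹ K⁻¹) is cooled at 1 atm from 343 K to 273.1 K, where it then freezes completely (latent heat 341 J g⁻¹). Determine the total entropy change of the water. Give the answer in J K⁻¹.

Cooling step: ΔS₁ = m c ln(T_tr/T_i) = 38.7 × 4.12 × ln(273.1/343) = -36.34 J/K.
Phase change: ΔS₂ = −mL/T_tr = −38.7 × 341 / 273.1 = -48.32 J/K.
ΔS_total = (-36.34) + (-48.32) = -84.7 J/K.

ΔS = -84.7 J/K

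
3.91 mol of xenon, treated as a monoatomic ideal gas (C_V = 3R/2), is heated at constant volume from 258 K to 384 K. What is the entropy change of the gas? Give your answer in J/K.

ΔS = 19.4 J/K

At constant volume, ΔS = nC_V ln(T₂/T₁) with C_V = 3R/2 = 12.47 J mol⁻¹ K⁻¹.
ΔS = 3.91 × 12.47 × ln(384/258) = 19.4 J/K.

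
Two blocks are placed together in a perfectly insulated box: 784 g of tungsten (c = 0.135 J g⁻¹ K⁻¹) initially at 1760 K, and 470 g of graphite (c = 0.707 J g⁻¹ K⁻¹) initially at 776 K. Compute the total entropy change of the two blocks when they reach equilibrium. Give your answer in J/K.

ΔS_total = 30.4 J/K

Energy balance: T_f = (m₁c₁T₁ + m₂c₂T₂)/(m₁c₁ + m₂c₂) = 1013.7 K.
ΔS₁ = m₁c₁ ln(T_f/T₁) = 105.84 × ln(1013.7/1760) = -58.39 J/K.
ΔS₂ = m₂c₂ ln(T_f/T₂) = 332.29 × ln(1013.7/776) = 88.79 J/K.
ΔS_total = -58.39 + 88.79 = 30.4 J/K.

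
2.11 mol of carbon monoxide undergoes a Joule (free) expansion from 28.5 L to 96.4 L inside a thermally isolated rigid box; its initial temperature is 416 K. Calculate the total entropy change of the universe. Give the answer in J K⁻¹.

ΔS_universe = 21.4 J/K

No heat is exchanged and no work is done, so the ideal-gas temperature stays constant.
Entropy is a state function; using a reversible isothermal path, ΔS_gas = nR ln(V₂/V₁) = 2.11 × 8.314 × ln(96.4/28.5) = 21.4 J/K.
The insulated surroundings exchange no heat, so ΔS_surr = 0 and ΔS_universe = ΔS_gas.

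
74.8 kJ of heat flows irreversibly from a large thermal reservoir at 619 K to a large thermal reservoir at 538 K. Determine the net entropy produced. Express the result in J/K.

ΔS_hot = −Q/T_H = −74800/619 = -120.8 J/K and ΔS_cold = +Q/T_C = 74800/538 = 139 J/K.
ΔS_total = -120.8 + 139 = 18.2 J/K, positive as the second law requires.

ΔS_total = 18.2 J/K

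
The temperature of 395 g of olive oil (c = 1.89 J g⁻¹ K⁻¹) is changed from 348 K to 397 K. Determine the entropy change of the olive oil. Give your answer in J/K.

ΔS = 98.3 J/K

ΔS = ∫dQ_rev/T = m c ln(T₂/T₁) = 395 × 1.89 × ln(397/348) = 98.3 J/K.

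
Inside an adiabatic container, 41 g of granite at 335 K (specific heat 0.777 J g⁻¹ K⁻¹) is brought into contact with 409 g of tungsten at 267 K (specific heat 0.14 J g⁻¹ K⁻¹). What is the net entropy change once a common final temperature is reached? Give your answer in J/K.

Energy balance: T_f = (m₁c₁T₁ + m₂c₂T₂)/(m₁c₁ + m₂c₂) = 291.31 K.
ΔS₁ = m₁c₁ ln(T_f/T₁) = 31.857 × ln(291.31/335) = -4.452 J/K.
ΔS₂ = m₂c₂ ln(T_f/T₂) = 57.26 × ln(291.31/267) = 4.989 J/K.
ΔS_total = -4.452 + 4.989 = 0.537 J/K.

ΔS_total = 0.537 J/K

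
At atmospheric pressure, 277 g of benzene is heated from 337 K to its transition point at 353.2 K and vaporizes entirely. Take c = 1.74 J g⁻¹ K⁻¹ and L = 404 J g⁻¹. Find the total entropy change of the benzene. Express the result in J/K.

Warming step: ΔS₁ = m c ln(T_tr/T_i) = 277 × 1.74 × ln(353.2/337) = 22.63 J/K.
Phase change: ΔS₂ = +mL/T_tr = 277 × 404 / 353.2 = 316.8 J/K.
ΔS_total = (22.63) + (316.8) = 339 J/K.

ΔS = 339 J/K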